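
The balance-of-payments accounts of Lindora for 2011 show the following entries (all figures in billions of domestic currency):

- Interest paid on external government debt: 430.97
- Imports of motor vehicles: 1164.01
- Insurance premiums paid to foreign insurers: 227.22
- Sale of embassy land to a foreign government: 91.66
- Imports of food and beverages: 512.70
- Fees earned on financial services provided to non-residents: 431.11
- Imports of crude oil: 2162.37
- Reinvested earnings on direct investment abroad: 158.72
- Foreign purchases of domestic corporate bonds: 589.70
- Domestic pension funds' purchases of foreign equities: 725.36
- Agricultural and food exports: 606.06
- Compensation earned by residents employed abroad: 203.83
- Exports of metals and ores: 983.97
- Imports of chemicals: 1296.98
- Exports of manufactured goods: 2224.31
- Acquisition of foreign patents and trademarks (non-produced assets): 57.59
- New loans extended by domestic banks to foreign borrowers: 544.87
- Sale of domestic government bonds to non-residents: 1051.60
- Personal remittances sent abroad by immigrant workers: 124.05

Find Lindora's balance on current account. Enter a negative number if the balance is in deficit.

Goods: -2162.37 + 983.97 - 1296.98 - 512.70 + 606.06 - 1164.01 + 2224.31 = -1321.72
Services: -227.22 + 431.11 = 203.89
Primary income: 203.83 + 158.72 - 430.97 = -68.42
Secondary income: -124.05
Current account = (-1321.72) + 203.89 + (-68.42) + (-124.05) = -1310.30
(Excluded from the current account — capital account: sale of embassy land to a foreign government 91.66, acquisition of foreign patents and trademarks (non-produced assets) 57.59; financial account: foreign purchases of domestic corporate bonds 589.70, domestic pension funds' purchases of foreign equities 725.36, new loans extended by domestic banks to foreign borrowers 544.87, sale of domestic government bonds to non-residents 1051.60.)

-1310.30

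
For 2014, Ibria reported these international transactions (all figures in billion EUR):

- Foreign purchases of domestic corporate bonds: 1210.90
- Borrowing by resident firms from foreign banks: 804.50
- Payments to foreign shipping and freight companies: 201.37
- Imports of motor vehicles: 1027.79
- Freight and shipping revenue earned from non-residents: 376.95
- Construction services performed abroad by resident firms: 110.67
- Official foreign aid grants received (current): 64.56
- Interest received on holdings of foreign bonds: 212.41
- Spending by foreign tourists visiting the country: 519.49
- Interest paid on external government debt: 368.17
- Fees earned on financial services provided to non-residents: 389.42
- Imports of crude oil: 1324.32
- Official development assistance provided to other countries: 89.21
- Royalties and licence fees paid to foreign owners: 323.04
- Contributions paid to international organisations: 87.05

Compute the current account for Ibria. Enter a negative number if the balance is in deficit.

-1747.45

Goods: -1027.79 - 1324.32 = -2352.11
Services: 110.67 - 323.04 + 519.49 + 389.42 + 376.95 - 201.37 = 872.12
Primary income: 212.41 - 368.17 = -155.76
Secondary income: -87.05 + 64.56 - 89.21 = -111.70
Current account = (-2352.11) + 872.12 + (-155.76) + (-111.70) = -1747.45
(Excluded from the current account — financial account: foreign purchases of domestic corporate bonds 1210.90, borrowing by resident firms from foreign banks 804.50.)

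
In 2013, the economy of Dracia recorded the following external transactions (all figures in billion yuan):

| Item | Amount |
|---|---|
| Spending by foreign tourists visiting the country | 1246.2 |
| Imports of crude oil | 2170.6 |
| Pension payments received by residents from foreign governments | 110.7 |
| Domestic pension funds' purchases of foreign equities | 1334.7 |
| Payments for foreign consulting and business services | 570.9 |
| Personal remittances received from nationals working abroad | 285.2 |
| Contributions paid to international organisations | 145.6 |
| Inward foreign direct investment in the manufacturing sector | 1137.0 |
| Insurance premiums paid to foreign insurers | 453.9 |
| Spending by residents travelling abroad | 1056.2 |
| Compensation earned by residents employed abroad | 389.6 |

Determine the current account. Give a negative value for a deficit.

Goods: -2170.6
Services: -453.9 - 1056.2 + 1246.2 - 570.9 = -834.8
Primary income: 389.6
Secondary income: -145.6 + 110.7 + 285.2 = 250.3
Current account = (-2170.6) + (-834.8) + 389.6 + 250.3 = -2365.5
(Excluded from the current account — financial account: domestic pension funds' purchases of foreign equities 1334.7, inward foreign direct investment in the manufacturing sector 1137.0.)

-2365.5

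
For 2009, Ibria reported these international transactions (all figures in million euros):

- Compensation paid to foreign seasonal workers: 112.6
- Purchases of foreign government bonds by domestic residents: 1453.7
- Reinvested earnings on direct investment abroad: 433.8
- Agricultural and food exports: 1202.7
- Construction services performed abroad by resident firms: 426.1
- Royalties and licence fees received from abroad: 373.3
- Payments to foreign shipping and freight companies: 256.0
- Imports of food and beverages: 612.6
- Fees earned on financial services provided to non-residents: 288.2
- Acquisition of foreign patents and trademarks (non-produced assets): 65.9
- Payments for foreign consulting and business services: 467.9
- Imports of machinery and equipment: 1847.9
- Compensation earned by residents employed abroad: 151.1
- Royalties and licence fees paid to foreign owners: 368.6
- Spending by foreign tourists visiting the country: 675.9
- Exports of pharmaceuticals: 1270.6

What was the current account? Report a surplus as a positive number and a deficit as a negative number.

1156.1

Goods: 1270.6 - 1847.9 + 1202.7 - 612.6 = 12.8
Services: -467.9 - 256.0 + 288.2 + 426.1 + 373.3 + 675.9 - 368.6 = 671.0
Primary income: 433.8 + 151.1 - 112.6 = 472.3
Current account = 12.8 + 671.0 + 472.3 = 1156.1
(Excluded from the current account — financial account: purchases of foreign government bonds by domestic residents 1453.7; capital account: acquisition of foreign patents and trademarks (non-produced assets) 65.9.)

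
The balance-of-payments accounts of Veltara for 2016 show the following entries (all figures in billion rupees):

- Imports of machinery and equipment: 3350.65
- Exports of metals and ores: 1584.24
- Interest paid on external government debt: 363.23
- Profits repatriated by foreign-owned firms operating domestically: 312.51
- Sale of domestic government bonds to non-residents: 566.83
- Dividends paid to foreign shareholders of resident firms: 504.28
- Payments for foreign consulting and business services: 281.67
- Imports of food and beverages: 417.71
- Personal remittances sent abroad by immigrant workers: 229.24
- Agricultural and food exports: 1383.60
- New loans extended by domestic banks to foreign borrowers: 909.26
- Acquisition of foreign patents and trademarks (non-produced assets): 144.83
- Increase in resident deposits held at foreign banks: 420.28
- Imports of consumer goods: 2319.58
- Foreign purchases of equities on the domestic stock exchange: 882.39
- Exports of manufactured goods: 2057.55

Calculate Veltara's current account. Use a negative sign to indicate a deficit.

Goods: 2057.55 + 1584.24 - 3350.65 - 417.71 - 2319.58 + 1383.60 = -1062.55
Services: -281.67
Primary income: -312.51 - 504.28 - 363.23 = -1180.02
Secondary income: -229.24
Current account = (-1062.55) + (-281.67) + (-1180.02) + (-229.24) = -2753.48
(Excluded from the current account — financial account: sale of domestic government bonds to non-residents 566.83, new loans extended by domestic banks to foreign borrowers 909.26, increase in resident deposits held at foreign banks 420.28, foreign purchases of equities on the domestic stock exchange 882.39; capital account: acquisition of foreign patents and trademarks (non-produced assets) 144.83.)

-2753.48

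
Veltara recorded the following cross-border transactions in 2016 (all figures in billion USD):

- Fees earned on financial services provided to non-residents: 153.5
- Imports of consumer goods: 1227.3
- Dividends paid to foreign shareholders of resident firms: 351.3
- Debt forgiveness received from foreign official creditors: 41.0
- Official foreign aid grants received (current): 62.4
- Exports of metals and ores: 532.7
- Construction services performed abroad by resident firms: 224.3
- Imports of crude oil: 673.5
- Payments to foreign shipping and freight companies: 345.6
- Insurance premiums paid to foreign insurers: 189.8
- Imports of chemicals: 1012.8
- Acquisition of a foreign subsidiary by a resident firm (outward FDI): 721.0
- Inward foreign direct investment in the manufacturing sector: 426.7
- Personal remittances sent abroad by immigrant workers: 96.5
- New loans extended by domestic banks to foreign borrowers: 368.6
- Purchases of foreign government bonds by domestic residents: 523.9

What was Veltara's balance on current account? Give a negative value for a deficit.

Goods: -1227.3 - 673.5 + 532.7 - 1012.8 = -2380.9
Services: 224.3 - 189.8 - 345.6 + 153.5 = -157.6
Primary income: -351.3
Secondary income: -96.5 + 62.4 = -34.1
Current account = (-2380.9) + (-157.6) + (-351.3) + (-34.1) = -2923.9
(Excluded from the current account — capital account: debt forgiveness received from foreign official creditors 41.0; financial account: acquisition of a foreign subsidiary by a resident firm (outward FDI) 721.0, inward foreign direct investment in the manufacturing sector 426.7, new loans extended by domestic banks to foreign borrowers 368.6, purchases of foreign government bonds by domestic residents 523.9.)

-2923.9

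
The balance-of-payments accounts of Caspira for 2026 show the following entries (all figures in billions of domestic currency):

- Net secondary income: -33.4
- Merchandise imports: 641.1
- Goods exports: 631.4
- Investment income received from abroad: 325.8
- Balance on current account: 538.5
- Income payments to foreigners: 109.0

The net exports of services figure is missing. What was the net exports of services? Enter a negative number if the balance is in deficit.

Current account = goods balance + services balance + net primary income + net secondary income
Sum of the known components = 173.7
Net exports of services = CA - (known components) = 538.5 - 173.7 = 364.8

364.8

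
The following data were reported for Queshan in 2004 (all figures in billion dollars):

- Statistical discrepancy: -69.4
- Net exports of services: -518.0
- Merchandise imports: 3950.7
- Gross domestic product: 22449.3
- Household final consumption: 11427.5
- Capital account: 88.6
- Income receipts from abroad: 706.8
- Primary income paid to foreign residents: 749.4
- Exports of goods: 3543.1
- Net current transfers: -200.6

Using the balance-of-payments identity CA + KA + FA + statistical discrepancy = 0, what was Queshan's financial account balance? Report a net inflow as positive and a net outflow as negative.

Goods balance = 3543.1 - 3950.7 = -407.6
Services balance = -518.0
Trade balance (goods + services) = -407.6 + (-518.0) = -925.6
Net primary income = 706.8 - 749.4 = -42.6
Net secondary income = -200.6
Current account = -925.6 + (-42.6) + (-200.6) = -1168.8
Financial account = -(-1168.8 + 88.6 + (-69.4)) = 1149.6

1149.6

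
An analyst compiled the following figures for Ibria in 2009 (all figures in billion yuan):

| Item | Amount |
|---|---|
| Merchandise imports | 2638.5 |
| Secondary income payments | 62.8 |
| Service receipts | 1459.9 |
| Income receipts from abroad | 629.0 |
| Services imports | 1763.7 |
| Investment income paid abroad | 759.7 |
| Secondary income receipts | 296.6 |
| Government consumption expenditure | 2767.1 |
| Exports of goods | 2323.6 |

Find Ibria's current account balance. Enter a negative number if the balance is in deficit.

-515.6

Goods balance = 2323.6 - 2638.5 = -314.9
Services balance = 1459.9 - 1763.7 = -303.8
Trade balance (goods + services) = -314.9 + (-303.8) = -618.7
Net primary income = 629.0 - 759.7 = -130.7
Net secondary income = 296.6 - 62.8 = 233.8
Current account = -618.7 + (-130.7) + 233.8 = -515.6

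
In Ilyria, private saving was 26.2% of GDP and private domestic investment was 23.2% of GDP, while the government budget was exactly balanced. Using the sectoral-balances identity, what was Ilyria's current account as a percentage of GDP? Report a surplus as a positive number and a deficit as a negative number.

3.0

By the sectoral-balances identity, CA = (S_private - I) + (T - G).
Private balance = 26.2 - 23.2 = 3.0
Government balance (T - G) = 0
CA = 3.0 + -0.0 = 3.0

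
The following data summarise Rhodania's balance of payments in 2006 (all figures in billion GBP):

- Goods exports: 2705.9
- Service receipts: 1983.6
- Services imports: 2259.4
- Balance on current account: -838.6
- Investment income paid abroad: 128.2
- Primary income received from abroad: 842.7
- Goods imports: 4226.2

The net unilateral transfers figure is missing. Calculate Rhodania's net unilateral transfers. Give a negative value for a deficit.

Current account = goods balance + services balance + net primary income + net secondary income
Sum of the known components = -1081.6
Net unilateral transfers = CA - (known components) = -838.6 - (-1081.6) = 243.0

243.0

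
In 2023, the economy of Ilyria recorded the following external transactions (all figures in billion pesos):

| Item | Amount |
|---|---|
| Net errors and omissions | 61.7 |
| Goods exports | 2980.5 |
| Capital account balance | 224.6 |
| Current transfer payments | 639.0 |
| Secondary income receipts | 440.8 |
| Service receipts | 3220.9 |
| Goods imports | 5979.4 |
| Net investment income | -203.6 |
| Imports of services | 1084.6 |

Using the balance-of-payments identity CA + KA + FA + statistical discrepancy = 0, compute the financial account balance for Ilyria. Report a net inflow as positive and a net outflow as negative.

978.1

Goods balance = 2980.5 - 5979.4 = -2998.9
Services balance = 3220.9 - 1084.6 = 2136.3
Trade balance (goods + services) = -2998.9 + 2136.3 = -862.6
Net primary income = -203.6
Net secondary income = 440.8 - 639.0 = -198.2
Current account = -862.6 + (-203.6) + (-198.2) = -1264.4
Financial account = -(-1264.4 + 224.6 + 61.7) = 978.1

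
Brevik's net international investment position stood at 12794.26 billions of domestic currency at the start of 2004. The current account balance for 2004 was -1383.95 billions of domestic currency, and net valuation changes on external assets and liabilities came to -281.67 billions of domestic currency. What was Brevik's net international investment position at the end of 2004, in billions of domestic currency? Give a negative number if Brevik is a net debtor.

11128.64

Change in NIIP = current account + net valuation change = -1383.95 + (-281.67) = -1665.62
End-of-year NIIP = 12794.26 + (-1665.62) = 11128.64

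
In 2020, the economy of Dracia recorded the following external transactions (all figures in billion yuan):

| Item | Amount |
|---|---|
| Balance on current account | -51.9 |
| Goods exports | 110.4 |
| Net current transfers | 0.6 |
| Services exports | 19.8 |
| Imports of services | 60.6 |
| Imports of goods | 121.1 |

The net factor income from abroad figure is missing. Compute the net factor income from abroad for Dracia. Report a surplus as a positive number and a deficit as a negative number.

-1.0

Current account = goods balance + services balance + net primary income + net secondary income
Sum of the known components = -50.9
Net factor income from abroad = CA - (known components) = -51.9 - (-50.9) = -1.0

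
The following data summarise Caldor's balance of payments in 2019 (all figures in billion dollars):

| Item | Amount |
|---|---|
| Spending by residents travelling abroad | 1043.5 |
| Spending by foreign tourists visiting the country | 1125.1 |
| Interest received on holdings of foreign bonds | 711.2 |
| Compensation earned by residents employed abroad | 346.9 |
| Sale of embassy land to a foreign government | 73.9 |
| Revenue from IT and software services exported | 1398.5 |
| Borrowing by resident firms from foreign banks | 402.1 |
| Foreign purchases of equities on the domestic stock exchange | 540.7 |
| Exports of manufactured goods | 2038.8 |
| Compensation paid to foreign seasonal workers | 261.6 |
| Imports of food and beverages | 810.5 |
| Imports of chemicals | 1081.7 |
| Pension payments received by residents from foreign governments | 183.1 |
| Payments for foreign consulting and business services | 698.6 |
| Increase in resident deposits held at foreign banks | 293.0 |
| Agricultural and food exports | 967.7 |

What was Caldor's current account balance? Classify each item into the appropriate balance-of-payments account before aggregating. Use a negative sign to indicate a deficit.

2875.4

Goods: -1081.7 - 810.5 + 2038.8 + 967.7 = 1114.3
Services: -698.6 - 1043.5 + 1398.5 + 1125.1 = 781.5
Primary income: 711.2 - 261.6 + 346.9 = 796.5
Secondary income: 183.1
Current account = 1114.3 + 781.5 + 796.5 + 183.1 = 2875.4
(Excluded from the current account — capital account: sale of embassy land to a foreign government 73.9; financial account: borrowing by resident firms from foreign banks 402.1, foreign purchases of equities on the domestic stock exchange 540.7, increase in resident deposits held at foreign banks 293.0.)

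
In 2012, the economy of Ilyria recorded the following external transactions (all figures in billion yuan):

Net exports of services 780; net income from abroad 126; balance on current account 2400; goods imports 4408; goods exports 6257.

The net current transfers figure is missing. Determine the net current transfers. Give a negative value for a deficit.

Current account = goods balance + services balance + net primary income + net secondary income
Sum of the known components = 2755
Net current transfers = CA - (known components) = 2400 - 2755 = -355

-355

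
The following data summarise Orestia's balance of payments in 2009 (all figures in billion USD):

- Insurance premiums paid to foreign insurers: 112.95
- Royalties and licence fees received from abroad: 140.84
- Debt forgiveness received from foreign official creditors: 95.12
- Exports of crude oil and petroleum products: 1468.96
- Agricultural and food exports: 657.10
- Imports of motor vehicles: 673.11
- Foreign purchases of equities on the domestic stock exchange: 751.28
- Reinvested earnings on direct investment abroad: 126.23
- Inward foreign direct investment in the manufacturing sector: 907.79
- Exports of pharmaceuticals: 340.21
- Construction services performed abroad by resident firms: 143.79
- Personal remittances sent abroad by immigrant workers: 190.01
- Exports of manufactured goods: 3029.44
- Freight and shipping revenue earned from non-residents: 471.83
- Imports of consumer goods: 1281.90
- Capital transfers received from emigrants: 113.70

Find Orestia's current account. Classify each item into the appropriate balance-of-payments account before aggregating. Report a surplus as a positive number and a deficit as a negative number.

4120.43

Goods: -673.11 + 340.21 + 1468.96 + 3029.44 + 657.10 - 1281.90 = 3540.70
Services: 143.79 + 140.84 + 471.83 - 112.95 = 643.51
Primary income: 126.23
Secondary income: -190.01
Current account = 3540.70 + 643.51 + 126.23 + (-190.01) = 4120.43
(Excluded from the current account — capital account: debt forgiveness received from foreign official creditors 95.12, capital transfers received from emigrants 113.70; financial account: foreign purchases of equities on the domestic stock exchange 751.28, inward foreign direct investment in the manufacturing sector 907.79.)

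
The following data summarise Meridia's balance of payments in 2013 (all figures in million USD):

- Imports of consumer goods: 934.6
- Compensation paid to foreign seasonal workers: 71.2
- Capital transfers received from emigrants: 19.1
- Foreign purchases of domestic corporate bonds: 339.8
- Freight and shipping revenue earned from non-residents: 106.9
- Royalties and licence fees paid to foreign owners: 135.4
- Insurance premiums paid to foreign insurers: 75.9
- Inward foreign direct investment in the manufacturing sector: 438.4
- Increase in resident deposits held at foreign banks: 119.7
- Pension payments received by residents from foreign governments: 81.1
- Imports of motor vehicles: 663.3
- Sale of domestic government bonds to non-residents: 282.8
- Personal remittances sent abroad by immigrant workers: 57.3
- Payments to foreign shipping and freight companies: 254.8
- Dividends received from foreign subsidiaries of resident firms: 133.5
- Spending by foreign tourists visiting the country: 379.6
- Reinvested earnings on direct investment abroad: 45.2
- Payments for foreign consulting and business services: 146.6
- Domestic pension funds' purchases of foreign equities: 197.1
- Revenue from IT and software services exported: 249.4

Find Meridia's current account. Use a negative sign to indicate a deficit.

-1343.4

Goods: -934.6 - 663.3 = -1597.9
Services: 249.4 - 75.9 - 146.6 - 254.8 + 379.6 - 135.4 + 106.9 = 123.2
Primary income: 133.5 - 71.2 + 45.2 = 107.5
Secondary income: -57.3 + 81.1 = 23.8
Current account = (-1597.9) + 123.2 + 107.5 + 23.8 = -1343.4
(Excluded from the current account — capital account: capital transfers received from emigrants 19.1; financial account: foreign purchases of domestic corporate bonds 339.8, inward foreign direct investment in the manufacturing sector 438.4, increase in resident deposits held at foreign banks 119.7, sale of domestic government bonds to non-residents 282.8, domestic pension funds' purchases of foreign equities 197.1.)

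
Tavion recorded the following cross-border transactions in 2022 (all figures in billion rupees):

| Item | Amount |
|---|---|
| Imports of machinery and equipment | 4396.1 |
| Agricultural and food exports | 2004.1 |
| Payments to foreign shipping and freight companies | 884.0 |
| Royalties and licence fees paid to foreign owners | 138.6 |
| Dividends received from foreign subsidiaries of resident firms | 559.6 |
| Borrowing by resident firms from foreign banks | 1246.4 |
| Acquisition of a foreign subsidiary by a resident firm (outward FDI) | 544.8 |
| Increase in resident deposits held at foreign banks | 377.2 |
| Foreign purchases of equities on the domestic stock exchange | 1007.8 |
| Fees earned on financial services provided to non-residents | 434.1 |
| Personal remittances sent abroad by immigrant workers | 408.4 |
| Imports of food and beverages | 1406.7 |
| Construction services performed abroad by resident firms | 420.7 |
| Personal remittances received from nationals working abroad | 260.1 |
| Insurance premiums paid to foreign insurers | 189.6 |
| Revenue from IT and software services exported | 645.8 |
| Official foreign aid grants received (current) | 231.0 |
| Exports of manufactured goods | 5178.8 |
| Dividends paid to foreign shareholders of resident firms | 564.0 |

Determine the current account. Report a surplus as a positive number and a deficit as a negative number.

Goods: -4396.1 - 1406.7 + 2004.1 + 5178.8 = 1380.1
Services: 434.1 - 138.6 - 189.6 + 645.8 - 884.0 + 420.7 = 288.4
Primary income: 559.6 - 564.0 = -4.4
Secondary income: -408.4 + 231.0 + 260.1 = 82.7
Current account = 1380.1 + 288.4 + (-4.4) + 82.7 = 1746.8
(Excluded from the current account — financial account: borrowing by resident firms from foreign banks 1246.4, acquisition of a foreign subsidiary by a resident firm (outward FDI) 544.8, increase in resident deposits held at foreign banks 377.2, foreign purchases of equities on the domestic stock exchange 1007.8.)

1746.8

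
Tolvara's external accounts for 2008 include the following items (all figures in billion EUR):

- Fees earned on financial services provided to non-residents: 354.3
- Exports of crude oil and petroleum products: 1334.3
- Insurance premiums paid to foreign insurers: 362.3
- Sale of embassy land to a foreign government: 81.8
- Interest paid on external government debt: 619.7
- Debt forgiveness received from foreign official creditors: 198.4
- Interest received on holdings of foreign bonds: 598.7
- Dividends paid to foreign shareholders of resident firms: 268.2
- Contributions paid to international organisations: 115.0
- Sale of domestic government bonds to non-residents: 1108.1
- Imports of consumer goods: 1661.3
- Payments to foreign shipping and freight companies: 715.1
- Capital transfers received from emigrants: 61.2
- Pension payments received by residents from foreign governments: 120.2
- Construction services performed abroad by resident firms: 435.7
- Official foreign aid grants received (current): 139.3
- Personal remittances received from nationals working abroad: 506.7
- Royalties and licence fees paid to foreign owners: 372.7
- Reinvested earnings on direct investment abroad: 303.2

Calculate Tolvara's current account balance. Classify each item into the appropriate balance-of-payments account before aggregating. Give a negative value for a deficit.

-321.9

Goods: -1661.3 + 1334.3 = -327.0
Services: -715.1 + 435.7 - 362.3 + 354.3 - 372.7 = -660.1
Primary income: -268.2 - 619.7 + 303.2 + 598.7 = 14.0
Secondary income: 139.3 - 115.0 + 506.7 + 120.2 = 651.2
Current account = (-327.0) + (-660.1) + 14.0 + 651.2 = -321.9
(Excluded from the current account — capital account: sale of embassy land to a foreign government 81.8, debt forgiveness received from foreign official creditors 198.4, capital transfers received from emigrants 61.2; financial account: sale of domestic government bonds to non-residents 1108.1.)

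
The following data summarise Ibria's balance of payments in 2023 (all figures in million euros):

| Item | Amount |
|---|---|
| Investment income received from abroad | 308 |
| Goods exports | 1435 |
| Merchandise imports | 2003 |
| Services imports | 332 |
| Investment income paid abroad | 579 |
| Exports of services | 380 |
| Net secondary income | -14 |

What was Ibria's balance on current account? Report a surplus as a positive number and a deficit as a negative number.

-805

Goods balance = 1435 - 2003 = -568
Services balance = 380 - 332 = 48
Trade balance (goods + services) = -568 + 48 = -520
Net primary income = 308 - 579 = -271
Net secondary income = -14
Current account = -520 + (-271) + (-14) = -805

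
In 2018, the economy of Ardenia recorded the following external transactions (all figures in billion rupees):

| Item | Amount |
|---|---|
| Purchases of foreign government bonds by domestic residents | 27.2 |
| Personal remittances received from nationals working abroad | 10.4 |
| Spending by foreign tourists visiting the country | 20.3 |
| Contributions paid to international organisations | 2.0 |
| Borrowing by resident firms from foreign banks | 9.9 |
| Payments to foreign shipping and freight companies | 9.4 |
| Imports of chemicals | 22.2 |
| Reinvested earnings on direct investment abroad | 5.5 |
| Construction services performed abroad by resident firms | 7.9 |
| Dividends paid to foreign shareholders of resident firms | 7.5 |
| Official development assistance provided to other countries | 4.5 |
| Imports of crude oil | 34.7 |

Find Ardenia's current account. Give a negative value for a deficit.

-36.2

Goods: -34.7 - 22.2 = -56.9
Services: 20.3 - 9.4 + 7.9 = 18.8
Primary income: -7.5 + 5.5 = -2.0
Secondary income: -4.5 - 2.0 + 10.4 = 3.9
Current account = (-56.9) + 18.8 + (-2.0) + 3.9 = -36.2
(Excluded from the current account — financial account: purchases of foreign government bonds by domestic residents 27.2, borrowing by resident firms from foreign banks 9.9.)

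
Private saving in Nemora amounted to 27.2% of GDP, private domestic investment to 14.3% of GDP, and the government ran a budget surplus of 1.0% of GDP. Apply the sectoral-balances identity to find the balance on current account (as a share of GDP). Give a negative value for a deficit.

By the sectoral-balances identity, CA = (S_private - I) + (T - G).
Private balance = 27.2 - 14.3 = 12.9
Government balance (T - G) = 1.0
CA = 12.9 + 1.0 = 13.9

13.9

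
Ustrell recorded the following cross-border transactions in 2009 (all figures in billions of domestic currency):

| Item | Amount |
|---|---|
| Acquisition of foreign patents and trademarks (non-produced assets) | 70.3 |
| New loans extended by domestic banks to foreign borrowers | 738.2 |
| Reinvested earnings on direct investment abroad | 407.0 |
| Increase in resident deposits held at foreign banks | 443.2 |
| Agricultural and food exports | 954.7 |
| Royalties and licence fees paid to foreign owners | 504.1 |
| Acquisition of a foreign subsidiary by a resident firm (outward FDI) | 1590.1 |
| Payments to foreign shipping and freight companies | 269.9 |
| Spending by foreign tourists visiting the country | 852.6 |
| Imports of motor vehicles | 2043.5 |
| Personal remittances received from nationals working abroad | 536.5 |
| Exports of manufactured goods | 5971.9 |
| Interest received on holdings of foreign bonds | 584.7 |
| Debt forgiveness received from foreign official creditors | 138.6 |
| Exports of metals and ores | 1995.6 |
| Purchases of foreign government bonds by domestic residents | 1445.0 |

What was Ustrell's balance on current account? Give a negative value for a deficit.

Goods: 5971.9 + 954.7 + 1995.6 - 2043.5 = 6878.7
Services: -504.1 - 269.9 + 852.6 = 78.6
Primary income: 407.0 + 584.7 = 991.7
Secondary income: 536.5
Current account = 6878.7 + 78.6 + 991.7 + 536.5 = 8485.5
(Excluded from the current account — capital account: acquisition of foreign patents and trademarks (non-produced assets) 70.3, debt forgiveness received from foreign official creditors 138.6; financial account: new loans extended by domestic banks to foreign borrowers 738.2, increase in resident deposits held at foreign banks 443.2, acquisition of a foreign subsidiary by a resident firm (outward FDI) 1590.1, purchases of foreign government bonds by domestic residents 1445.0.)

8485.5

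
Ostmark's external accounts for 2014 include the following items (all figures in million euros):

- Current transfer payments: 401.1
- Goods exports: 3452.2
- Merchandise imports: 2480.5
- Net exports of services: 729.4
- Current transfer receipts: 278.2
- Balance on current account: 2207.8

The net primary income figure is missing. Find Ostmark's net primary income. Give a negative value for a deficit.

Current account = goods balance + services balance + net primary income + net secondary income
Sum of the known components = 1578.2
Net primary income = CA - (known components) = 2207.8 - 1578.2 = 629.6

629.6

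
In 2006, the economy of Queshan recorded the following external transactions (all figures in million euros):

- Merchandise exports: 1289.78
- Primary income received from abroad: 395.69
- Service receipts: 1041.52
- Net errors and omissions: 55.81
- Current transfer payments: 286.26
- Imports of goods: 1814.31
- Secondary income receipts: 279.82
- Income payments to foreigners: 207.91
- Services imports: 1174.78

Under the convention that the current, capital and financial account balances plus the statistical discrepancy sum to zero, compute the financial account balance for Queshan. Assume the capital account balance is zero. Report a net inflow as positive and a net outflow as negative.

Goods balance = 1289.78 - 1814.31 = -524.53
Services balance = 1041.52 - 1174.78 = -133.26
Trade balance (goods + services) = -524.53 + (-133.26) = -657.79
Net primary income = 395.69 - 207.91 = 187.78
Net secondary income = 279.82 - 286.26 = -6.44
Current account = -657.79 + 187.78 + (-6.44) = -476.45
Financial account = -(-476.45 + 55.81) = 420.64

420.64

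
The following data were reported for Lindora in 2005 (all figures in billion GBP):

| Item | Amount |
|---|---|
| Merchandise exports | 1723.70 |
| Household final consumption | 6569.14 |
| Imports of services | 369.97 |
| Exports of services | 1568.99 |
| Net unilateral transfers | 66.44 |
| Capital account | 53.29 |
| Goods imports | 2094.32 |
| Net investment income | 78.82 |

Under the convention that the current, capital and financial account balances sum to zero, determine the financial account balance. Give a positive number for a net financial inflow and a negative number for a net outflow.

-1026.95

Goods balance = 1723.70 - 2094.32 = -370.62
Services balance = 1568.99 - 369.97 = 1199.02
Trade balance (goods + services) = -370.62 + 1199.02 = 828.40
Net primary income = 78.82
Net secondary income = 66.44
Current account = 828.40 + 78.82 + 66.44 = 973.66
Financial account = -(973.66 + 53.29) = -1026.95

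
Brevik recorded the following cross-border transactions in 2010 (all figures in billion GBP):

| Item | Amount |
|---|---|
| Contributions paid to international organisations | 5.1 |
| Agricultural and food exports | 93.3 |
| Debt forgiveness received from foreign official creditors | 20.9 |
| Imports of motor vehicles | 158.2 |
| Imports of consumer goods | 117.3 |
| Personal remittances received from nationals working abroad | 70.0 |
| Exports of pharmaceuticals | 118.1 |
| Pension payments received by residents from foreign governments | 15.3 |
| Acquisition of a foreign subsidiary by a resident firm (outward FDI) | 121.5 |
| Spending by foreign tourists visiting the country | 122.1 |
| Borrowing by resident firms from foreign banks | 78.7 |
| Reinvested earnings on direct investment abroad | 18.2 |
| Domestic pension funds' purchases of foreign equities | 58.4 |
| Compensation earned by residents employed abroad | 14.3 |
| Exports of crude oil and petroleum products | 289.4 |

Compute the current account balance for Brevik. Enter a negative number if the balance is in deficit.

460.1

Goods: 289.4 + 93.3 + 118.1 - 117.3 - 158.2 = 225.3
Services: 122.1
Primary income: 14.3 + 18.2 = 32.5
Secondary income: -5.1 + 70.0 + 15.3 = 80.2
Current account = 225.3 + 122.1 + 32.5 + 80.2 = 460.1
(Excluded from the current account — capital account: debt forgiveness received from foreign official creditors 20.9; financial account: acquisition of a foreign subsidiary by a resident firm (outward FDI) 121.5, borrowing by resident firms from foreign banks 78.7, domestic pension funds' purchases of foreign equities 58.4.)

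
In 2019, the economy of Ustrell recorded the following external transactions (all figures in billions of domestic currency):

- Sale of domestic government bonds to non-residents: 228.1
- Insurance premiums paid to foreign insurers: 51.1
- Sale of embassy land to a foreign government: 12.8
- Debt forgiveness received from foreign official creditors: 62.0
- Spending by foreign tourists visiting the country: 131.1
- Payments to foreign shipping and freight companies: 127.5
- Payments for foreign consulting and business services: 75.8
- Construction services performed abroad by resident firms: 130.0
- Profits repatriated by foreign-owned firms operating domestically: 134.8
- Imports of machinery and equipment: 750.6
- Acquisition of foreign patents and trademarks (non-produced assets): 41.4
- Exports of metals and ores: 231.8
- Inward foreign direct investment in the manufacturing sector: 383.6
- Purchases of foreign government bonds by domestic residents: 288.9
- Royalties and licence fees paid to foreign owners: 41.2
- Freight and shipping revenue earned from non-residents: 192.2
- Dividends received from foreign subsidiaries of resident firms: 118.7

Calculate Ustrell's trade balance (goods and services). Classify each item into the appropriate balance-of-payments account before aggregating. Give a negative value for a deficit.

-361.1

Goods: -750.6 + 231.8 = -518.8
Services: 192.2 + 130.0 - 51.1 - 41.2 - 75.8 - 127.5 + 131.1 = 157.7
Trade balance = -518.8 + 157.7 = -361.1
(Excluded from the trade balance — financial account: sale of domestic government bonds to non-residents 228.1, inward foreign direct investment in the manufacturing sector 383.6, purchases of foreign government bonds by domestic residents 288.9; capital account: sale of embassy land to a foreign government 12.8, debt forgiveness received from foreign official creditors 62.0, acquisition of foreign patents and trademarks (non-produced assets) 41.4; primary income: profits repatriated by foreign-owned firms operating domestically 134.8, dividends received from foreign subsidiaries of resident firms 118.7.)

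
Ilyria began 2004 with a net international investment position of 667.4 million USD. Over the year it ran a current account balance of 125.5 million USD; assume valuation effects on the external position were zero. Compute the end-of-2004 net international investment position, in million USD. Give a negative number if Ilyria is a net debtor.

792.9

With no valuation effects, change in NIIP = current account = 125.5
End-of-year NIIP = 667.4 + 125.5 = 792.9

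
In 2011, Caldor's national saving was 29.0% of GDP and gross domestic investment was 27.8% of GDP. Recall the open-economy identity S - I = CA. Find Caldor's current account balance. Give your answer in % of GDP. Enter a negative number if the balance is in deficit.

1.2

CA = S - I = 29.0 - 27.8 = 1.2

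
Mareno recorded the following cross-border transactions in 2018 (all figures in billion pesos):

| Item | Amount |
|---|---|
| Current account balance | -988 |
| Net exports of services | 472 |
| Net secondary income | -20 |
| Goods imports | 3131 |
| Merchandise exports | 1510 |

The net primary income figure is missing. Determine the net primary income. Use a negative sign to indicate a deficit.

181

Current account = goods balance + services balance + net primary income + net secondary income
Sum of the known components = -1169
Net primary income = CA - (known components) = -988 - (-1169) = 181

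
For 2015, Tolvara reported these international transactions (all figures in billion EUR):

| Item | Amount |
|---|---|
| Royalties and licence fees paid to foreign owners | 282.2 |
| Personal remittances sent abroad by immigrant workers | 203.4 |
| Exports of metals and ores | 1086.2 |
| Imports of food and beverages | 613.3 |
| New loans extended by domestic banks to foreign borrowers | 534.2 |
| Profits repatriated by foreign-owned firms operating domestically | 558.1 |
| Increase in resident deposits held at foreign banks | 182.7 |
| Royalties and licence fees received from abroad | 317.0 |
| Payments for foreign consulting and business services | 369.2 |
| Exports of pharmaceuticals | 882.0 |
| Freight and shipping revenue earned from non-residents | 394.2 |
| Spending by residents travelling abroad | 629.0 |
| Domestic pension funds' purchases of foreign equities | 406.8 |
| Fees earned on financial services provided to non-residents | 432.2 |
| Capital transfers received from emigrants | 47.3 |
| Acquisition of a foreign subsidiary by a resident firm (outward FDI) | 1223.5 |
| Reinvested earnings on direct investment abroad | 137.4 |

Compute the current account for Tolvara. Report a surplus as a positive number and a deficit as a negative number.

Goods: 882.0 - 613.3 + 1086.2 = 1354.9
Services: 432.2 - 629.0 + 317.0 - 369.2 - 282.2 + 394.2 = -137.0
Primary income: -558.1 + 137.4 = -420.7
Secondary income: -203.4
Current account = 1354.9 + (-137.0) + (-420.7) + (-203.4) = 593.8
(Excluded from the current account — financial account: new loans extended by domestic banks to foreign borrowers 534.2, increase in resident deposits held at foreign banks 182.7, domestic pension funds' purchases of foreign equities 406.8, acquisition of a foreign subsidiary by a resident firm (outward FDI) 1223.5; capital account: capital transfers received from emigrants 47.3.)

593.8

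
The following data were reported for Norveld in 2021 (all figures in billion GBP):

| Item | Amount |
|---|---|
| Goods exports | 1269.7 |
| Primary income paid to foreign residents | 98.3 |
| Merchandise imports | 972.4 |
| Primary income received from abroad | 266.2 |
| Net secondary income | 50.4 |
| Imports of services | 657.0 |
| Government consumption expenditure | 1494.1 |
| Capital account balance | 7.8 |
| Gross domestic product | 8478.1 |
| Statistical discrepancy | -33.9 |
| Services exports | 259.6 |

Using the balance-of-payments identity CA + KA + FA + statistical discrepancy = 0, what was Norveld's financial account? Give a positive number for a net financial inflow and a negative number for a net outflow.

Goods balance = 1269.7 - 972.4 = 297.3
Services balance = 259.6 - 657.0 = -397.4
Trade balance (goods + services) = 297.3 + (-397.4) = -100.1
Net primary income = 266.2 - 98.3 = 167.9
Net secondary income = 50.4
Current account = -100.1 + 167.9 + 50.4 = 118.2
Financial account = -(118.2 + 7.8 + (-33.9)) = -92.1

-92.1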